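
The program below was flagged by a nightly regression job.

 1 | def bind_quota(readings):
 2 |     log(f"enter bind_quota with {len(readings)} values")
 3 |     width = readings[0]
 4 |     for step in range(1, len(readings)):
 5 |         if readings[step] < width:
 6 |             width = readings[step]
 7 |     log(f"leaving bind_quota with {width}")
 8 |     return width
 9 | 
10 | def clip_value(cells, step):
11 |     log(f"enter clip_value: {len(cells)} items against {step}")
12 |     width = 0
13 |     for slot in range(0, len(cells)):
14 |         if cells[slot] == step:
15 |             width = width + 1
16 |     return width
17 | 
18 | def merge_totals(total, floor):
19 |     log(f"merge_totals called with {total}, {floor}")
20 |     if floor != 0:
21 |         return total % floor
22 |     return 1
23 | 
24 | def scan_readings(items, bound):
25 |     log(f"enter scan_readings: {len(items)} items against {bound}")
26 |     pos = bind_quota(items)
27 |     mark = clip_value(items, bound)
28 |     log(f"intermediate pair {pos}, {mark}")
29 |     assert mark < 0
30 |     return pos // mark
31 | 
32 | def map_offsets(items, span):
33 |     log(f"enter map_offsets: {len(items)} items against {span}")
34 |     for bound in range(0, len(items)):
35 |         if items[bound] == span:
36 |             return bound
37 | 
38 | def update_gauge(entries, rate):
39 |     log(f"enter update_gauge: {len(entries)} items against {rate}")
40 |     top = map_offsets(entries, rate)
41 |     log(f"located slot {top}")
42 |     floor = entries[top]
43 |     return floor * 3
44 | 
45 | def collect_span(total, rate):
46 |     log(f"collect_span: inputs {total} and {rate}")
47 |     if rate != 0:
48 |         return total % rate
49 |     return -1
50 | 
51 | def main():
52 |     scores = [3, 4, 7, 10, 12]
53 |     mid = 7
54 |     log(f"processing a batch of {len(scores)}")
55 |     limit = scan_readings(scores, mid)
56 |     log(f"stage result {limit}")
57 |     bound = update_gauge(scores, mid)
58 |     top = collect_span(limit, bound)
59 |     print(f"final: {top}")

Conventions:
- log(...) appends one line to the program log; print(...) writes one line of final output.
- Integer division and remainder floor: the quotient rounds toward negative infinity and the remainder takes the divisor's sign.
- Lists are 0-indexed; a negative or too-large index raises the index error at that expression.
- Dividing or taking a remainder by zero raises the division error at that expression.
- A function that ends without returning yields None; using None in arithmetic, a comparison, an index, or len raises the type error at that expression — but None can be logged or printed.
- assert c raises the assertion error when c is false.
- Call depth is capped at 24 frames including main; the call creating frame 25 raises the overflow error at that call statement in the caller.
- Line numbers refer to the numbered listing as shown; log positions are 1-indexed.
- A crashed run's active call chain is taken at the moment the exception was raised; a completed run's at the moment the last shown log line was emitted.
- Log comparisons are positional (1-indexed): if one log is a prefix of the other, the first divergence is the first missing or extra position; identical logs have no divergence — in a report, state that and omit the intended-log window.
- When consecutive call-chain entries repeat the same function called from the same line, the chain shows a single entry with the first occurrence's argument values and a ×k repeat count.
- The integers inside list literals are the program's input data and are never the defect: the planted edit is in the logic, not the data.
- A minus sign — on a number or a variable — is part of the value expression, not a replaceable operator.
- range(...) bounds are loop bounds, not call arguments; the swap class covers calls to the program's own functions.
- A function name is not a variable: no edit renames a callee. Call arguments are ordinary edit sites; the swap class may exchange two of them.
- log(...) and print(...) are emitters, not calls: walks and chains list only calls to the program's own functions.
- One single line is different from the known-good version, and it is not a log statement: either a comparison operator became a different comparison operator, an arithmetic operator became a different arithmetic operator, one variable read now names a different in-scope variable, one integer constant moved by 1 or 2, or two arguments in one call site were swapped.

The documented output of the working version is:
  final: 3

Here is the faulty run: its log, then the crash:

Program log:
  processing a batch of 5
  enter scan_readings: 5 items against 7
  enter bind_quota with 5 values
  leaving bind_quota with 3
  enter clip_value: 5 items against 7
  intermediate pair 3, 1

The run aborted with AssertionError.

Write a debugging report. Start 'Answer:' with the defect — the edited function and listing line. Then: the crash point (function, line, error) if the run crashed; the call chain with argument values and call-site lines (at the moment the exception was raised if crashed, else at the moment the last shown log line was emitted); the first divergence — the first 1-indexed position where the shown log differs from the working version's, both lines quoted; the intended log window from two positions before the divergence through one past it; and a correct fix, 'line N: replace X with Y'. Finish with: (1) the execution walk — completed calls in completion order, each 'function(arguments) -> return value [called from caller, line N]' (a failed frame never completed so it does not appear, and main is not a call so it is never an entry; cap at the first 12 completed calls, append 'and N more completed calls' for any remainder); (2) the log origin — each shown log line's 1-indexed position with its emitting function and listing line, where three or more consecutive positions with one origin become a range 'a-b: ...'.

Answer: the defect is in scan_readings at line 29.
Key fact: After 6 matching log lines the faulty run goes silent, while the working version continues with 'stage result 3'.
Crash: scan_readings, line 29, AssertionError.
Call chain: main -> scan_readings([3, 4, 7, 10, 12], 7) (called at line 55).
First divergence: position 7 — the faulty run's log ends after 6 lines; the working version continues with 'stage result 3'.
Intended log window:
  5: enter clip_value: 5 items against 7
  6: intermediate pair 3, 1
  7: stage result 3
  8: enter update_gauge: 5 items against 7
Execution walk:
  bind_quota([3, 4, 7, 10, 12]) -> 3  [called from scan_readings, line 26]
  clip_value([3, 4, 7, 10, 12], 7) -> 1  [called from scan_readings, line 27]
Log line origins:
  1: from main, line 54
  2: from scan_readings, line 25
  3: from bind_quota, line 2
  4: from bind_quota, line 7
  5: from clip_value, line 11
  6: from scan_readings, line 28
A correct fix: line 29: replace `<` with `>`.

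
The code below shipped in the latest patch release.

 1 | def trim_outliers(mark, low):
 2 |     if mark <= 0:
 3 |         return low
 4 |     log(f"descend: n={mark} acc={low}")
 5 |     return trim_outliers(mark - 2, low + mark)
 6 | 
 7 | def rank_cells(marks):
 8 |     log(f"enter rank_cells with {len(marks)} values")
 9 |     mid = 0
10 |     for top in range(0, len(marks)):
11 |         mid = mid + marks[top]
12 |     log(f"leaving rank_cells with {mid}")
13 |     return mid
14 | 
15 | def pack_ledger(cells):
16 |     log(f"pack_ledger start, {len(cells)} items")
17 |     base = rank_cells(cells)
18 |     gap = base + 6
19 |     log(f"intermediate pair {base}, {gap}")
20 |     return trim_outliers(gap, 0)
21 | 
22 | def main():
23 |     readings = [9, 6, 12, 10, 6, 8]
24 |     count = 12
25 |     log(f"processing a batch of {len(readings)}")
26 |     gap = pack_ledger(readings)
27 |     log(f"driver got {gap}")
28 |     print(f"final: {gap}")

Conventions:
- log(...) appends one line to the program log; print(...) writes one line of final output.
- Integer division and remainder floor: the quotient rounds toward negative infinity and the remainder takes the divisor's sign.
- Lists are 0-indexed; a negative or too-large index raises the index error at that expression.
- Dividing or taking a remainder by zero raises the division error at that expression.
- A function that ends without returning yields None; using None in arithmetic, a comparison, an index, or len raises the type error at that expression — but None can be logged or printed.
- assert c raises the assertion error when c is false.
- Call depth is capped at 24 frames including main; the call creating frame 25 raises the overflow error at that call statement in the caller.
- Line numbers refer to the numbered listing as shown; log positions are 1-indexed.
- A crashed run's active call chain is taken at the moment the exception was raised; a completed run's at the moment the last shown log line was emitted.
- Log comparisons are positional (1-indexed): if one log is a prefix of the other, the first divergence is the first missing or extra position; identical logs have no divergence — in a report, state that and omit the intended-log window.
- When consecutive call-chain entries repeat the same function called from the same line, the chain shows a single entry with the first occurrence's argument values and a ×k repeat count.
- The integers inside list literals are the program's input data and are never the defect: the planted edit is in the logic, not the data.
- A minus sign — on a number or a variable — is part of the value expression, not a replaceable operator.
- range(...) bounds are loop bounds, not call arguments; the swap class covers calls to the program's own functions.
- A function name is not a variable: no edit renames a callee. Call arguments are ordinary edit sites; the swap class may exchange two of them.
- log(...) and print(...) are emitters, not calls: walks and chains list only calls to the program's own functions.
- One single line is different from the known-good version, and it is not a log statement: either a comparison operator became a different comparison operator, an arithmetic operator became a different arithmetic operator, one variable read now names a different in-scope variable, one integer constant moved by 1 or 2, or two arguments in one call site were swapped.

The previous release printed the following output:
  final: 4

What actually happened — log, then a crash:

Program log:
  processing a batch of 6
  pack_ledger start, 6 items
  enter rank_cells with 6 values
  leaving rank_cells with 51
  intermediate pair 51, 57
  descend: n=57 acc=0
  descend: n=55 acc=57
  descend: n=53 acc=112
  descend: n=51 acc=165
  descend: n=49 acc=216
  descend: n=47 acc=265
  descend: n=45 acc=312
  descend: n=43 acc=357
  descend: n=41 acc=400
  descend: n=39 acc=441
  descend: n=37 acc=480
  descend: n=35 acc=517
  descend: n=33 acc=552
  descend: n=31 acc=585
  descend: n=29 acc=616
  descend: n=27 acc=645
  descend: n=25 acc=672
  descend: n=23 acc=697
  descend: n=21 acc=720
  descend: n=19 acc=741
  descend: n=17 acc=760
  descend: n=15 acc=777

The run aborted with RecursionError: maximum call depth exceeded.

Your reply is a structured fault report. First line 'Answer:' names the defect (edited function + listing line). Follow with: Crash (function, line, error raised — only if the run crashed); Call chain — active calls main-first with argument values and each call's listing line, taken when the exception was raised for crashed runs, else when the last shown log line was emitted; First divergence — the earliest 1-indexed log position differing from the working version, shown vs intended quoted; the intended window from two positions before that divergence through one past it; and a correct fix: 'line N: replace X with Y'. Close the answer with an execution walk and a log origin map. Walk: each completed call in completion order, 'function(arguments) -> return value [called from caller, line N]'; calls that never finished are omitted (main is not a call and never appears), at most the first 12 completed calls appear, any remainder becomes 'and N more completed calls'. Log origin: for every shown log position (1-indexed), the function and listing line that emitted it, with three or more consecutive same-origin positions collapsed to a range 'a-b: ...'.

Answer: the defect is in pack_ledger at line 18.
Core observation: Everything matches until log position 5, which reads 'intermediate pair 51, 57' in place of 'intermediate pair 51, 3'.
Crash: trim_outliers, line 5, RecursionError.
Call chain: main -> pack_ledger([9, 6, 12, 10, 6, 8]) (called at line 26) -> trim_outliers(57, 0) (called at line 20) -> trim_outliers(55, 57) (called at line 5) ×21.
First divergence: position 5 — the shown line 'intermediate pair 51, 57' should read 'intermediate pair 51, 3'.
Intended log window:
  3: enter rank_cells with 6 values
  4: leaving rank_cells with 51
  5: intermediate pair 51, 3
  6: descend: n=3 acc=0
Execution walk:
  rank_cells([9, 6, 12, 10, 6, 8]) -> 51  [called from pack_ledger, line 17]
Origin of each log line:
  1 — main, line 25
  2 — pack_ledger, line 16
  3 — rank_cells, line 8
  4 — rank_cells, line 12
  5 — pack_ledger, line 19
  6-27 — trim_outliers, line 4
A correct fix: line 18: replace `+` with `%`.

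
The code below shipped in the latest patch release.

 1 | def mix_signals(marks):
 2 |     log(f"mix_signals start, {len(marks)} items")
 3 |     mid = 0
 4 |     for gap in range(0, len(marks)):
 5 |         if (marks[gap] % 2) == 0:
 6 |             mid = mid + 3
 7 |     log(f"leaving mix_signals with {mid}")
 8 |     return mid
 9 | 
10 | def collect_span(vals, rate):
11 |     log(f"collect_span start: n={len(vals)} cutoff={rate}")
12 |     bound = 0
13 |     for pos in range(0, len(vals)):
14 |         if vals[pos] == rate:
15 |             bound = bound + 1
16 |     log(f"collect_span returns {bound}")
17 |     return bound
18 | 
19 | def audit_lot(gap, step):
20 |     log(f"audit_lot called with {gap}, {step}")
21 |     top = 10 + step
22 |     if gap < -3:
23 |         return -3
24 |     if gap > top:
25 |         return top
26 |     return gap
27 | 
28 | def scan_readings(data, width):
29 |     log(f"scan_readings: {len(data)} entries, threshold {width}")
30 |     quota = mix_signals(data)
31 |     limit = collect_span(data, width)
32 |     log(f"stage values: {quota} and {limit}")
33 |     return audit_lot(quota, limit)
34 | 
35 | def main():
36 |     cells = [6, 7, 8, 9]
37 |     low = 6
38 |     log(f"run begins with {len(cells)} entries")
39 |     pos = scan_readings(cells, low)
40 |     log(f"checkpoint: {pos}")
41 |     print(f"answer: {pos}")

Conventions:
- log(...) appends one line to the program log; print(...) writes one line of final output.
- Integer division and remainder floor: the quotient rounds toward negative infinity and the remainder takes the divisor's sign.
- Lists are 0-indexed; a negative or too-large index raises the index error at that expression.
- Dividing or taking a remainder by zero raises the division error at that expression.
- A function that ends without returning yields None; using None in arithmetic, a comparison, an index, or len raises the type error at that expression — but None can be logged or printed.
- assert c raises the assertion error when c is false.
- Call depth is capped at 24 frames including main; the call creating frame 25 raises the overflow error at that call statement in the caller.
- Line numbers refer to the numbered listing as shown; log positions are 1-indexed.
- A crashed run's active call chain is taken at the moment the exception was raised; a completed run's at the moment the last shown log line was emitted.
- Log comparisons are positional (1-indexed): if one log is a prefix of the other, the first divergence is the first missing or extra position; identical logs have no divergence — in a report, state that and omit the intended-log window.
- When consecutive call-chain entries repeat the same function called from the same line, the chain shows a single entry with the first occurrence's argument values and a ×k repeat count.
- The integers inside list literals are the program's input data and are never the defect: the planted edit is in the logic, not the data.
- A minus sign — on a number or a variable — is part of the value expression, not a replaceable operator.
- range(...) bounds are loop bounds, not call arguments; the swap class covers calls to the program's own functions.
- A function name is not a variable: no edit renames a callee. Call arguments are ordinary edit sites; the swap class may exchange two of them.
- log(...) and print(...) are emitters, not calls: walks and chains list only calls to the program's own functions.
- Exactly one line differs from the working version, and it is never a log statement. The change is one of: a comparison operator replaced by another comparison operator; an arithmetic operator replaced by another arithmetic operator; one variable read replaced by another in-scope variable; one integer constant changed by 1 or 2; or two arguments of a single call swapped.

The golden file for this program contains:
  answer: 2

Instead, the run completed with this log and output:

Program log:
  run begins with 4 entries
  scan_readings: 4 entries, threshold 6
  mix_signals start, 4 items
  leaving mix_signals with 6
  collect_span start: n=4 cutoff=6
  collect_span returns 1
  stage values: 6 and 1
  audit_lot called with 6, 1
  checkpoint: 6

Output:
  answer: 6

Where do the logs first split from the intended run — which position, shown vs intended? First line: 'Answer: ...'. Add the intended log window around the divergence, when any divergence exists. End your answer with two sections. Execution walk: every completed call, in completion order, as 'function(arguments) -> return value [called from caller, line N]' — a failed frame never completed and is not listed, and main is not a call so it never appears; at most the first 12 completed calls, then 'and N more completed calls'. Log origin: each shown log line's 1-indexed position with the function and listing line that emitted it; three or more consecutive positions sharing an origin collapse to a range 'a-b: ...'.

Answer: position 4; shown 'leaving mix_signals with 6' vs intended 'leaving mix_signals with 2'.
Intended log window:
  2: scan_readings: 4 entries, threshold 6
  3: mix_signals start, 4 items
  4: leaving mix_signals with 2
  5: collect_span start: n=4 cutoff=6
Execution walk:
  mix_signals([6, 7, 8, 9]) -> 6  [called from scan_readings, line 30]
  collect_span([6, 7, 8, 9], 6) -> 1  [called from scan_readings, line 31]
  audit_lot(6, 1) -> 6  [called from scan_readings, line 33]
  scan_readings([6, 7, 8, 9], 6) -> 6  [called from main, line 39]
Log origins:
  1: emitted by main (line 38)
  2: emitted by scan_readings (line 29)
  3: emitted by mix_signals (line 2)
  4: emitted by mix_signals (line 7)
  5: emitted by collect_span (line 11)
  6: emitted by collect_span (line 16)
  7: emitted by scan_readings (line 32)
  8: emitted by audit_lot (line 20)
  9: emitted by main (line 40)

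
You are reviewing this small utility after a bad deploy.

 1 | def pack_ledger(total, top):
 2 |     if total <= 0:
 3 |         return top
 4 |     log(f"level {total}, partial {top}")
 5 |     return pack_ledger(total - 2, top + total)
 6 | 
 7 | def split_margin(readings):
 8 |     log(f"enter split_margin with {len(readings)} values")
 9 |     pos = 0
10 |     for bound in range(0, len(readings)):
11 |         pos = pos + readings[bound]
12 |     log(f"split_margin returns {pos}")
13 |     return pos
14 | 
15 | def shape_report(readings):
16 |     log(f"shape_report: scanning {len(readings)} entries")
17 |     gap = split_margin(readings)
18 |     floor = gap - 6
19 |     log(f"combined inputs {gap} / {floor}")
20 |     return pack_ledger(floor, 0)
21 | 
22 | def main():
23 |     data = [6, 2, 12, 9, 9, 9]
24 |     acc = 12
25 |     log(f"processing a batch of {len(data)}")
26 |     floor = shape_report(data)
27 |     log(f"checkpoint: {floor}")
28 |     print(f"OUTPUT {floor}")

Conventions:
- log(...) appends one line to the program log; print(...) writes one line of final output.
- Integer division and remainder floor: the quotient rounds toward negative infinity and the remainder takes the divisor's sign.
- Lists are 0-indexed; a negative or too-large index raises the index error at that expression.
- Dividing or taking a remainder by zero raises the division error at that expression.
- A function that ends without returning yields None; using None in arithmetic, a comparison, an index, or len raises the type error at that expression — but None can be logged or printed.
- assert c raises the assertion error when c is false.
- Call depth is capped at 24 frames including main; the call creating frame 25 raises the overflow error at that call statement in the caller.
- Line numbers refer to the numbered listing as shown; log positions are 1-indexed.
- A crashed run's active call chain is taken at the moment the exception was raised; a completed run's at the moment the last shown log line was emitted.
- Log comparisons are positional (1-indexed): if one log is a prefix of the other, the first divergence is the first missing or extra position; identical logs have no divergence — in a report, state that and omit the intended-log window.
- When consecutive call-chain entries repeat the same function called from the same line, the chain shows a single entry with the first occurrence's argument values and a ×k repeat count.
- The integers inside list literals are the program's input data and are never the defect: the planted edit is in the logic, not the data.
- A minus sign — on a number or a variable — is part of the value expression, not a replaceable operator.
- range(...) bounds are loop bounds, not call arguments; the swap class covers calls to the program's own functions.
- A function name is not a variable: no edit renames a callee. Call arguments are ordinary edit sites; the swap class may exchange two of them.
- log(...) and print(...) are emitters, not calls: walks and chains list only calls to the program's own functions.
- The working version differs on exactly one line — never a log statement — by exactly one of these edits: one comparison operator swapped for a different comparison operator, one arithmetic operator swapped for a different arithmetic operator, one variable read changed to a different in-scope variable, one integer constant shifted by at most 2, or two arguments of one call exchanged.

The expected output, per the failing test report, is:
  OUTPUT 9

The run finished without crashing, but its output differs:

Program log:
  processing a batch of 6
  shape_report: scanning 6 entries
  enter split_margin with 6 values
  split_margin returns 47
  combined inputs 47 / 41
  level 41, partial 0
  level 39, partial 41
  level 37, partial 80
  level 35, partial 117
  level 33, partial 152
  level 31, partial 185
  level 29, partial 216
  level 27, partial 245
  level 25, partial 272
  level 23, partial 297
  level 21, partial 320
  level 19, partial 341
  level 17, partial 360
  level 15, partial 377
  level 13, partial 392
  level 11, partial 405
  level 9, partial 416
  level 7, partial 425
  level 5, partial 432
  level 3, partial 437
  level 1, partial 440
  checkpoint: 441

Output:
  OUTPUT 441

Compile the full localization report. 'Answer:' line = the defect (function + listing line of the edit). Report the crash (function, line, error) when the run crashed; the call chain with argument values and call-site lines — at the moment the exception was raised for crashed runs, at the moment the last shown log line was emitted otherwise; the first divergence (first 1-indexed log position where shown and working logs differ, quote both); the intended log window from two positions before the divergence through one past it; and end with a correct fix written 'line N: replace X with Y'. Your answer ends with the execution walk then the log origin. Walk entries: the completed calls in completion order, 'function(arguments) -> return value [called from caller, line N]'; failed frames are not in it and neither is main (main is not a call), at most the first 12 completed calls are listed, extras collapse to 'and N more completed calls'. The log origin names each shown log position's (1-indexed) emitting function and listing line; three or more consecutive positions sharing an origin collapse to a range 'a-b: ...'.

Answer: the defect is in shape_report at line 18.
Key observation: Position 5 is the first bad log line: 'combined inputs 47 / 41' should read 'combined inputs 47 / 5'.
Call chain: main.
First divergence: position 5 — shown 'combined inputs 47 / 41', intended 'combined inputs 47 / 5'.
Intended log window:
  3: enter split_margin with 6 values
  4: split_margin returns 47
  5: combined inputs 47 / 5
  6: level 5, partial 0
Execution walk:
  split_margin([6, 2, 12, 9, 9, 9]) -> 47  [called from shape_report, line 17]
  pack_ledger(-1, 441) -> 441  [called from pack_ledger, line 5]
  pack_ledger(1, 440) -> 441  [called from pack_ledger, line 5]
  pack_ledger(3, 437) -> 441  [called from pack_ledger, line 5]
  pack_ledger(5, 432) -> 441  [called from pack_ledger, line 5]
  pack_ledger(7, 425) -> 441  [called from pack_ledger, line 5]
  pack_ledger(9, 416) -> 441  [called from pack_ledger, line 5]
  pack_ledger(11, 405) -> 441  [called from pack_ledger, line 5]
  pack_ledger(13, 392) -> 441  [called from pack_ledger, line 5]
  pack_ledger(15, 377) -> 441  [called from pack_ledger, line 5]
  pack_ledger(17, 360) -> 441  [called from pack_ledger, line 5]
  pack_ledger(19, 341) -> 441  [called from pack_ledger, line 5]
  ... and 12 more completed calls
Log origin:
  1: logged in main at line 25
  2: logged in shape_report at line 16
  3: logged in split_margin at line 8
  4: logged in split_margin at line 12
  5: logged in shape_report at line 19
  6-26: logged in pack_ledger at line 4
  27: logged in main at line 27
A correct fix: line 18: replace `-` with `%`.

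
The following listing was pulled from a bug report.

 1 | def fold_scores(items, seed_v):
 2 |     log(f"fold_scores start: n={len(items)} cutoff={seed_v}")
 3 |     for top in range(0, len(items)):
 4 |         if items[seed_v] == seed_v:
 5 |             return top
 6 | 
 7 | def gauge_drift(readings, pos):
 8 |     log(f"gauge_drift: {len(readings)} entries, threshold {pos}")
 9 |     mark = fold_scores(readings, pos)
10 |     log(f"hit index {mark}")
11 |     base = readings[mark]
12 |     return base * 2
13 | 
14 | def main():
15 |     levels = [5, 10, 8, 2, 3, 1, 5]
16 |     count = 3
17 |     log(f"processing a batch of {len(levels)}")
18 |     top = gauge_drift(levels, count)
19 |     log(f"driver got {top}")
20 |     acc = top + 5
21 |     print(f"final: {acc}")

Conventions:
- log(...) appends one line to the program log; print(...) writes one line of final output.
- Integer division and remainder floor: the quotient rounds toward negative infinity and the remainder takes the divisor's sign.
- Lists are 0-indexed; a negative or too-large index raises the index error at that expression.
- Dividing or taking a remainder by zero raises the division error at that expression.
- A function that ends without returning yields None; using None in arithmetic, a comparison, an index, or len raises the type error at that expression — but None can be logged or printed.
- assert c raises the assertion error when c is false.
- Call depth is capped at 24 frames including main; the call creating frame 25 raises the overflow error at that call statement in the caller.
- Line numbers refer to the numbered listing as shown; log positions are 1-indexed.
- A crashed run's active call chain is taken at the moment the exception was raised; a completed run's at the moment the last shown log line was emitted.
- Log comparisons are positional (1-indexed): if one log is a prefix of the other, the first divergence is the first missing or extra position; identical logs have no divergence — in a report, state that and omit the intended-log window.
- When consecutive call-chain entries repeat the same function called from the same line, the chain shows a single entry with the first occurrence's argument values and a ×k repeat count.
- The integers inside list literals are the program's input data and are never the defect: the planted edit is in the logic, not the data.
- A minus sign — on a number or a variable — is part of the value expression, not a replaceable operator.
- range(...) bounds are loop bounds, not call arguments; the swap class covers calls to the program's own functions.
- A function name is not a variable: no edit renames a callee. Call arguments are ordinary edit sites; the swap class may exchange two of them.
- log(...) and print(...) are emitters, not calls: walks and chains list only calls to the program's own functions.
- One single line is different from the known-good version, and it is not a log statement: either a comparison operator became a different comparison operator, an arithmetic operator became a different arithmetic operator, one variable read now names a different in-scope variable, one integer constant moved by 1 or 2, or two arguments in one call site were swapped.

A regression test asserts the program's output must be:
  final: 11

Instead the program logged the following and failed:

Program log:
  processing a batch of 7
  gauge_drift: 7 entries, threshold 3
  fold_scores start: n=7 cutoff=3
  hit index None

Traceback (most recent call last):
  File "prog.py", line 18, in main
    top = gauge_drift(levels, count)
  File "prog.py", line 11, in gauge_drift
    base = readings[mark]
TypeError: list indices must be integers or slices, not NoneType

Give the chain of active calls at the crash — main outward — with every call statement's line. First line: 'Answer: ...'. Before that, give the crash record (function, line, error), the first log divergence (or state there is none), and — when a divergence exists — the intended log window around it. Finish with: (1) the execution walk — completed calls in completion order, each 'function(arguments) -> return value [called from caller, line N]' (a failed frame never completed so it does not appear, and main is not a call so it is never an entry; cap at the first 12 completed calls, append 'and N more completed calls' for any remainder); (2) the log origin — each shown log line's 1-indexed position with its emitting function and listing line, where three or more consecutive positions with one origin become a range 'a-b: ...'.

Answer: main -> gauge_drift (called at line 18).
Core observation: The log first diverges at position 4: the faulty run prints 'hit index None' where the working version prints 'hit index 4'.
Crash: gauge_drift, line 11, TypeError.
First divergence: position 4; shown 'hit index None' vs intended 'hit index 4'.
Intended log window:
  2: gauge_drift: 7 entries, threshold 3
  3: fold_scores start: n=7 cutoff=3
  4: hit index 4
  5: driver got 6
Execution walk:
  fold_scores([5, 10, 8, 2, 3, 1, 5], 3) -> None  [called from gauge_drift, line 9]
Log line origins:
  1: logged in main at line 17
  2: logged in gauge_drift at line 8
  3: logged in fold_scores at line 2
  4: logged in gauge_drift at line 10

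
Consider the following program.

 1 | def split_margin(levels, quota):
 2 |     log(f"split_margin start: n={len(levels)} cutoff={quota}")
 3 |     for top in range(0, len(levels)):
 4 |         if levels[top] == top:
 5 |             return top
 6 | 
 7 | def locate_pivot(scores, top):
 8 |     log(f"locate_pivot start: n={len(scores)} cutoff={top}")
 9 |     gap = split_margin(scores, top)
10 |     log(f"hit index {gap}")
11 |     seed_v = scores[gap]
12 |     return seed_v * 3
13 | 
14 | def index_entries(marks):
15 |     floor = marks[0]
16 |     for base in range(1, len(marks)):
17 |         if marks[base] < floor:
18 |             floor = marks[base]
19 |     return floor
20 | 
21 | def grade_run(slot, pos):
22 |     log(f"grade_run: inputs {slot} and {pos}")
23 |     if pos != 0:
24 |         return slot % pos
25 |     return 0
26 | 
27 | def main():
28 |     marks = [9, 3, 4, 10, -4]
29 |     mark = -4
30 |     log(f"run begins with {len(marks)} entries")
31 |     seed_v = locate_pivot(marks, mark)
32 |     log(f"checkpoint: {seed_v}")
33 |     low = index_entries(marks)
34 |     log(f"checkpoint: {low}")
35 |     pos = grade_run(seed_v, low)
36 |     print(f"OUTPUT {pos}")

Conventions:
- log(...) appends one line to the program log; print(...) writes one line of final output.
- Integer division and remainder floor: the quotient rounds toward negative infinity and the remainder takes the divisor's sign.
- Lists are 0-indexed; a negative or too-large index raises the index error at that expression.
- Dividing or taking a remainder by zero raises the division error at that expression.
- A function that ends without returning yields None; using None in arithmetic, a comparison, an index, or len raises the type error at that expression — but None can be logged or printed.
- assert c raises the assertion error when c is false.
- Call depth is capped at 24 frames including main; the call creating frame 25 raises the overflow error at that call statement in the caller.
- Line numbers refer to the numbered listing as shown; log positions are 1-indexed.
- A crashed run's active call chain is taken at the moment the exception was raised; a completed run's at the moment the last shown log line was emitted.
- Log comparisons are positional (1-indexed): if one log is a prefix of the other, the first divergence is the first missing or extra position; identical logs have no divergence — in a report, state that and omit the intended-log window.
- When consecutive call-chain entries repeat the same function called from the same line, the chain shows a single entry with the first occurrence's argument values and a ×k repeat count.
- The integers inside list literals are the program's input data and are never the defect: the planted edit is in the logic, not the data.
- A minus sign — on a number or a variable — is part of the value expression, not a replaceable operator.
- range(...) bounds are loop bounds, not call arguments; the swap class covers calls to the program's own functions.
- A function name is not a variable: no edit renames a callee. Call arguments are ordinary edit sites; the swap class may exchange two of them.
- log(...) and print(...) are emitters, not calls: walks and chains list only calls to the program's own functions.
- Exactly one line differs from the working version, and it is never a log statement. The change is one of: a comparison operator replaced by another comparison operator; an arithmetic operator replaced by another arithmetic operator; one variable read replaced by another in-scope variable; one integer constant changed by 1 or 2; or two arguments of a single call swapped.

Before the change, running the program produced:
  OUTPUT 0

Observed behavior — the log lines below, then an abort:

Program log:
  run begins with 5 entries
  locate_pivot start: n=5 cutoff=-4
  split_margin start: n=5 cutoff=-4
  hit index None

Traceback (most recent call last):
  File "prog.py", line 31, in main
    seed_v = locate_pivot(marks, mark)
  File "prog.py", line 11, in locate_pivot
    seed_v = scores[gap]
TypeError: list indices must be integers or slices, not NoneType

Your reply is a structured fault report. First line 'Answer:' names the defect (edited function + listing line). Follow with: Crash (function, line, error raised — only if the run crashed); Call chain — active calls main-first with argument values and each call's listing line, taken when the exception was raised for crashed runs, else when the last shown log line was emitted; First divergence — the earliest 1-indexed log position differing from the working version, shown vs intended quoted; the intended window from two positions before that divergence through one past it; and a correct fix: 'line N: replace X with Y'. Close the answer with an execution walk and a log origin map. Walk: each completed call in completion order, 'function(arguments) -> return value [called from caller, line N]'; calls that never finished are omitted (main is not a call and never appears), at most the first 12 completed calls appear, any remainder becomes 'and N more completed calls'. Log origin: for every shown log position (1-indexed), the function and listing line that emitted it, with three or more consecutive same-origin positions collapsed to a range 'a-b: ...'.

Answer: the defect is in split_margin at line 4.
Core observation: The earliest visible damage is log position 4 — 'hit index None' rather than the intended 'hit index 4'.
Crash: locate_pivot, line 11, TypeError.
Call chain: main -> locate_pivot([9, 3, 4, 10, -4], -4) (called at line 31).
First divergence: position 4 — the shown line 'hit index None' should read 'hit index 4'.
Intended log window:
  2: locate_pivot start: n=5 cutoff=-4
  3: split_margin start: n=5 cutoff=-4
  4: hit index 4
  5: checkpoint: -12
Execution walk:
  split_margin([9, 3, 4, 10, -4], -4) -> None  [called from locate_pivot, line 9]
Log origins:
  1: from main, line 30
  2: from locate_pivot, line 8
  3: from split_margin, line 2
  4: from locate_pivot, line 10
A correct fix: line 4: replace `levels[top] == top` with `levels[top] == quota`.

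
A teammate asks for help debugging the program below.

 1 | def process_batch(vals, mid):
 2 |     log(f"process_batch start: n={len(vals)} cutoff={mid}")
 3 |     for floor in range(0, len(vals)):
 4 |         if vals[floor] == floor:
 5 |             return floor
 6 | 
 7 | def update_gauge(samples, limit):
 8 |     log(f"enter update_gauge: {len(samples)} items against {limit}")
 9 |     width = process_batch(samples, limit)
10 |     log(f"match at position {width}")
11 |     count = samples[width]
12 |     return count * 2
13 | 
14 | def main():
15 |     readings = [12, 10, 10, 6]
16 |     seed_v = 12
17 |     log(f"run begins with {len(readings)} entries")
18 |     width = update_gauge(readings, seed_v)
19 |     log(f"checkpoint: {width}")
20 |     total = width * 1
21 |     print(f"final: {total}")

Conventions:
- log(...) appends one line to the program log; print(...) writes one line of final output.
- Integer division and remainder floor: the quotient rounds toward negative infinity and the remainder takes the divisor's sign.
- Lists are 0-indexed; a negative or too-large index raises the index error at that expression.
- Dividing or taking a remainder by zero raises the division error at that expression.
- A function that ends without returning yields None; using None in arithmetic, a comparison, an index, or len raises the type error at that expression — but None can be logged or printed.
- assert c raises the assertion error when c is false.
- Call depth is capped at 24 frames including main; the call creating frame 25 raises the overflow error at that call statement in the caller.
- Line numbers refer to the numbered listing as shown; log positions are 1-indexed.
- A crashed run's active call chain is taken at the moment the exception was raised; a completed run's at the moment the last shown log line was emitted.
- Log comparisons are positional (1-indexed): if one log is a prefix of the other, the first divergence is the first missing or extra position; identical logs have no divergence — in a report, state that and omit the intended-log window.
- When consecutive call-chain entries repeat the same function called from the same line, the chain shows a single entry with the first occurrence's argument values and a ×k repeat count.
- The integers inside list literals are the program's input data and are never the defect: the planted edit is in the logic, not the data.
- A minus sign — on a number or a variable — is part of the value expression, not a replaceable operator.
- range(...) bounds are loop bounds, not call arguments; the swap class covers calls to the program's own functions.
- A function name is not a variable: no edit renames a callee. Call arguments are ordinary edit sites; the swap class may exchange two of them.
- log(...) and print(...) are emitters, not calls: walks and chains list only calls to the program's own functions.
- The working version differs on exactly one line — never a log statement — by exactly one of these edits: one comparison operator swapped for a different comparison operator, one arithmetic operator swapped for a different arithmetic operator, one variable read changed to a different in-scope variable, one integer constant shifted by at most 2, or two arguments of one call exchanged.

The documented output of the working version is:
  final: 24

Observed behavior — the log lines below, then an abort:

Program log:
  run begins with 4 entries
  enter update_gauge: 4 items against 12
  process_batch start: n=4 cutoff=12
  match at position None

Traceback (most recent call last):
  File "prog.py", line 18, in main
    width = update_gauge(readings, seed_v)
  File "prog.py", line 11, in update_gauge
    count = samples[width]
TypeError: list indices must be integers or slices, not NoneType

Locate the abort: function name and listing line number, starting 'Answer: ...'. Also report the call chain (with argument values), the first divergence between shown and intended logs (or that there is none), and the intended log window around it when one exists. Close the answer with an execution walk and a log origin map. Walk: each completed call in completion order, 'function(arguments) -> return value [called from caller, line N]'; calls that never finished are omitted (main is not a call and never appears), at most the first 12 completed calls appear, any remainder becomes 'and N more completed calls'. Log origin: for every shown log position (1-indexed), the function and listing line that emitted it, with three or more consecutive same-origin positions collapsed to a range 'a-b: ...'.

Answer: the error was raised in update_gauge, line 11.
The tell: At log position 4 the runs split — shown 'match at position None', but the working version logs 'match at position 0'.
Call chain: main -> update_gauge([12, 10, 10, 6], 12) (called at line 18).
First divergence: position 4 — shown 'match at position None', intended 'match at position 0'.
Intended log window:
  2: enter update_gauge: 4 items against 12
  3: process_batch start: n=4 cutoff=12
  4: match at position 0
  5: checkpoint: 24
Execution walk:
  process_batch([12, 10, 10, 6], 12) -> None  [called from update_gauge, line 9]
Log origin:
  1: emitted by main (line 17)
  2: emitted by update_gauge (line 8)
  3: emitted by process_batch (line 2)
  4: emitted by update_gauge (line 10)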